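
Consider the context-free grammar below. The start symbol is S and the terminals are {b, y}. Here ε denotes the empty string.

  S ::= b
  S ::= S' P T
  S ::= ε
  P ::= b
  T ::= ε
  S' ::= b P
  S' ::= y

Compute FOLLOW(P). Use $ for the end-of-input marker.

FIRST(P): from P::=b we get {b}. So FIRST(P) = {b}.
FIRST(T): from T::=ε we get {ε}. So FIRST(T) = {ε}.
FIRST(S'): from S'::=b P we get {b}; from S'::=y we get {y}. So FIRST(S') = {b, y}.
FIRST(S): from S::=b we get {b}; from S::=S' P T we get {b, y}; from S::=ε we get {ε}. So FIRST(S) = {ε, b, y}.
FOLLOW(S) includes $ since S is the start symbol.
FOLLOW(S): S appears on no right-hand side. Thus FOLLOW(S) = {$}.
FOLLOW(T): in S::=S' P T, the suffix after T is empty, so FOLLOW(T) ⊇ FOLLOW(S) = {$}. Thus FOLLOW(T) = {$}.
FOLLOW(S'): in S::=S' P T, S' is followed by P T with FIRST {b}. Thus FOLLOW(S') = {b}.
FOLLOW(P): in S::=S' P T, P is followed by T with FIRST {ε}; in S::=S' P T, the suffix after P is nullable, so FOLLOW(P) ⊇ FOLLOW(S) = {$}; in S'::=b P, the suffix after P is empty, so FOLLOW(P) ⊇ FOLLOW(S') = {b}. Thus FOLLOW(P) = {$, b}.

{$, b}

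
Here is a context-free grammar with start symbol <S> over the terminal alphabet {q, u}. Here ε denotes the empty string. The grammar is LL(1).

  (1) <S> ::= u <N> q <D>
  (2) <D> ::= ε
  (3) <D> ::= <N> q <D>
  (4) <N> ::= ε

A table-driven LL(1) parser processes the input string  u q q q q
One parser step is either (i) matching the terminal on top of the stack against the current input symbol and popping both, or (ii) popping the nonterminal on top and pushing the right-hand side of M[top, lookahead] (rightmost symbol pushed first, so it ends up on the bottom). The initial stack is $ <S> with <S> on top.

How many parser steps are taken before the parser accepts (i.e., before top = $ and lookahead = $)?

      Stack          Input        Action
   1  $ <S>          u q q q q $  expand <S> ::= u <N> q <D>
   2  $ <D> q <N> u  u q q q q $  match u
   3  $ <D> q <N>    q q q q $    expand <N> ::= ε
   4  $ <D> q        q q q q $    match q
   5  $ <D>          q q q $      expand <D> ::= <N> q <D>
   6  $ <D> q <N>    q q q $      expand <N> ::= ε
   7  $ <D> q        q q q $      match q
   8  $ <D>          q q $        expand <D> ::= <N> q <D>
   9  $ <D> q <N>    q q $        expand <N> ::= ε
  10  $ <D> q        q q $        match q
  11  $ <D>          q $          expand <D> ::= <N> q <D>
  12  $ <D> q <N>    q $          expand <N> ::= ε
  13  $ <D> q        q $          match q
  14  $ <D>          $            expand <D> ::= ε
Accept reached after 14 steps.

14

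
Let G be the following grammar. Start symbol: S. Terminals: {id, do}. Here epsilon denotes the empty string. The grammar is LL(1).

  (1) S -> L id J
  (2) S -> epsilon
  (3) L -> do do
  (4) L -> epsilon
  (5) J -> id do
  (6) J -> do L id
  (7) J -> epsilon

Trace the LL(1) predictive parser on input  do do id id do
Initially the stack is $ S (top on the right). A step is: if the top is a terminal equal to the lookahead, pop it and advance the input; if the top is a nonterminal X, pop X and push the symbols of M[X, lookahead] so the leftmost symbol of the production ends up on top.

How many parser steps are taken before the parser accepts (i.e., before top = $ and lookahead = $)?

8

step 1: stack=$ S  input=do do id id do $  — expand S -> L id J
step 2: stack=$ J id L  input=do do id id do $  — expand L -> do do
step 3: stack=$ J id do do  input=do do id id do $  — match do
step 4: stack=$ J id do  input=do id id do $  — match do
step 5: stack=$ J id  input=id id do $  — match id
step 6: stack=$ J  input=id do $  — expand J -> id do
step 7: stack=$ do id  input=id do $  — match id
step 8: stack=$ do  input=do $  — match do
Accept reached after 8 steps.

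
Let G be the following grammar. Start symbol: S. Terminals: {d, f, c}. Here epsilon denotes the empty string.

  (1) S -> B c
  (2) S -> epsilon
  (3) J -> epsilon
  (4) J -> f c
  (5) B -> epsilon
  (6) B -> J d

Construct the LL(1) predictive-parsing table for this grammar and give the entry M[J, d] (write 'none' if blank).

J -> epsilon

FIRST(J) = {epsilon, f}
FIRST(B) = {epsilon, d, f}  (via J d)
FIRST(S) = {epsilon, c, d, f}  (via B c)
FOLLOW(S) includes $ since S is the start symbol.
FOLLOW(J): in B->J d, J is followed by d with FIRST {d}. Thus FOLLOW(J) = {d}.
For J -> epsilon: FIRST(epsilon) = {epsilon}, so it goes in M[J, t] for t ∈ {}; since epsilon ∈ FIRST, also for every t ∈ FOLLOW(J) = {d}.
For J -> f c: FIRST(f c) = {f}, so it goes in M[J, t] for t ∈ {f}.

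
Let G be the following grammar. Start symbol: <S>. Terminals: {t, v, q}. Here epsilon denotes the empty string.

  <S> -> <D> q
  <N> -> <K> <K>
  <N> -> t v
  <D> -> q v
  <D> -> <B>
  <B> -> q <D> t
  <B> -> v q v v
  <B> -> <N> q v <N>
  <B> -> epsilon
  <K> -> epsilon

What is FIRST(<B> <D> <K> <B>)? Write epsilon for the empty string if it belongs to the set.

{epsilon, q, t, v}

FIRST(<K>) = {epsilon}
FIRST(<N>) = {epsilon, t}  (via <K> <K>)
FIRST(<B>) = {epsilon, q, t, v}  (via <N> q v <N>)
FIRST(<D>) = {epsilon, q, t, v}  (via <B>)
FIRST(<S>) = {q, t, v}  (via <D> q)
FIRST(<B> <D> <K> <B>): take FIRST of each symbol in turn, carrying on past any symbol whose FIRST contains epsilon; result {epsilon, q, t, v}.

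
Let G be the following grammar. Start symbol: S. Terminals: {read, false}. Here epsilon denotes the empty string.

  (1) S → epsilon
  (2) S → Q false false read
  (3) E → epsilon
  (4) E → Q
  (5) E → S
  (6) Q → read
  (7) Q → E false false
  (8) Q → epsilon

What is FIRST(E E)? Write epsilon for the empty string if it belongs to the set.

FIRST(S) = {epsilon, false, read}  (via Q false false read)
FIRST(E) = {epsilon, false, read}  (via Q, S)
FIRST(Q) = {epsilon, false, read}  (via E false false)
FIRST(E E): take FIRST of each symbol in turn, carrying on past any symbol whose FIRST contains epsilon; result {epsilon, false, read}.

{epsilon, false, read}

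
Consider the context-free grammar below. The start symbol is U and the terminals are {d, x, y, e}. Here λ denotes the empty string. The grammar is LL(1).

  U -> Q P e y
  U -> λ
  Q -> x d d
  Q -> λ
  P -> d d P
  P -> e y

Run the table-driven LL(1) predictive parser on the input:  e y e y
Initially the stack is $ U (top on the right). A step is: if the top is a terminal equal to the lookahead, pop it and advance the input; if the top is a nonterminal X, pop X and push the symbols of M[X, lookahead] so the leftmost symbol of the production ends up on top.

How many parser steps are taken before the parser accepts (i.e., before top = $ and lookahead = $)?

7

     Stack      Input      Action
  1  $ U        e y e y $  expand U -> Q P e y
  2  $ y e P Q  e y e y $  expand Q -> λ
  3  $ y e P    e y e y $  expand P -> e y
  4  $ y e y e  e y e y $  match e
  5  $ y e y    y e y $    match y
  6  $ y e      e y $      match e
  7  $ y        y $        match y
Accept reached after 7 steps.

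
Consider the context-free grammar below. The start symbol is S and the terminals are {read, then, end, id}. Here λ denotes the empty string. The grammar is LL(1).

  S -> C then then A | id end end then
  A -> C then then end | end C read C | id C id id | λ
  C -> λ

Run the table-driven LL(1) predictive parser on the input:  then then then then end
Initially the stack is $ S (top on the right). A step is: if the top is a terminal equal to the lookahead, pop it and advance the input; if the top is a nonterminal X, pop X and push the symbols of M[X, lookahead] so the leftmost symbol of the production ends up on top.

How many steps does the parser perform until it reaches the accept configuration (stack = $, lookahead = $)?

9

step 1: stack=$ S  input=then then then then end $  — expand S -> C then then A
step 2: stack=$ A then then C  input=then then then then end $  — expand C -> λ
step 3: stack=$ A then then  input=then then then then end $  — match then
step 4: stack=$ A then  input=then then then end $  — match then
step 5: stack=$ A  input=then then end $  — expand A -> C then then end
step 6: stack=$ end then then C  input=then then end $  — expand C -> λ
step 7: stack=$ end then then  input=then then end $  — match then
step 8: stack=$ end then  input=then end $  — match then
step 9: stack=$ end  input=end $  — match end
Accept reached after 9 steps.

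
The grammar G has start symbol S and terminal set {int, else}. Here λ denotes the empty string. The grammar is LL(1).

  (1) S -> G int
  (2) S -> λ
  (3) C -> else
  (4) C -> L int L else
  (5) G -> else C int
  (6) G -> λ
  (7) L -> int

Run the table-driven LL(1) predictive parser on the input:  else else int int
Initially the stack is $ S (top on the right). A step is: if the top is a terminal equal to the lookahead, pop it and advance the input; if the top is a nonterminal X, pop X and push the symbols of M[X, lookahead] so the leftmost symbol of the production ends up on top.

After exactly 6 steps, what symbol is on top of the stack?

step 1: stack=$ S  input=else else int int $  — expand S -> G int
step 2: stack=$ int G  input=else else int int $  — expand G -> else C int
step 3: stack=$ int int C else  input=else else int int $  — match else
step 4: stack=$ int int C  input=else int int $  — expand C -> else
step 5: stack=$ int int else  input=else int int $  — match else
step 6: stack=$ int int  input=int int $  — match int
Stack after step 6: $ int (top = int).

int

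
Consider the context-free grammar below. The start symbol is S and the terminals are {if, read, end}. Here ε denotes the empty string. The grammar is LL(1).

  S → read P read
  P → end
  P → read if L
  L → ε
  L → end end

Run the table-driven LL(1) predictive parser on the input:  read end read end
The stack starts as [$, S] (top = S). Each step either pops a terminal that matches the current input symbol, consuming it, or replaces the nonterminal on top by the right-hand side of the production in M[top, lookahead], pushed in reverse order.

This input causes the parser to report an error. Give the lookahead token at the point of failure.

end

step 1: stack=$ S  input=read end read end $  — expand S → read P read
step 2: stack=$ read P read  input=read end read end $  — match read
step 3: stack=$ read P  input=end read end $  — expand P → end
step 4: stack=$ read end  input=end read end $  — match end
step 5: stack=$ read  input=read end $  — match read
step 6: stack=$  input=end $  — error: stack empty but input remains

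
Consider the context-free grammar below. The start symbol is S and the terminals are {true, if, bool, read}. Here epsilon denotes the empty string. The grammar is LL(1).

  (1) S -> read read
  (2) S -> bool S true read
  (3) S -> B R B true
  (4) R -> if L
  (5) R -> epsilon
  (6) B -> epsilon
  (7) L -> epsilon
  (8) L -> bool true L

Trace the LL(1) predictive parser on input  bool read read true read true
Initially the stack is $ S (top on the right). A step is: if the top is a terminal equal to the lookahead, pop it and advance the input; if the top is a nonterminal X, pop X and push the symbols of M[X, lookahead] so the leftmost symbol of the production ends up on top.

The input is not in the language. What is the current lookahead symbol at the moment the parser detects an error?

true

step 1: stack=$ S  input=bool read read true read true $  — expand S -> bool S true read
step 2: stack=$ read true S bool  input=bool read read true read true $  — match bool
step 3: stack=$ read true S  input=read read true read true $  — expand S -> read read
step 4: stack=$ read true read read  input=read read true read true $  — match read
step 5: stack=$ read true read  input=read true read true $  — match read
step 6: stack=$ read true  input=true read true $  — match true
step 7: stack=$ read  input=read true $  — match read
step 8: stack=$  input=true $  — error: stack empty but input remains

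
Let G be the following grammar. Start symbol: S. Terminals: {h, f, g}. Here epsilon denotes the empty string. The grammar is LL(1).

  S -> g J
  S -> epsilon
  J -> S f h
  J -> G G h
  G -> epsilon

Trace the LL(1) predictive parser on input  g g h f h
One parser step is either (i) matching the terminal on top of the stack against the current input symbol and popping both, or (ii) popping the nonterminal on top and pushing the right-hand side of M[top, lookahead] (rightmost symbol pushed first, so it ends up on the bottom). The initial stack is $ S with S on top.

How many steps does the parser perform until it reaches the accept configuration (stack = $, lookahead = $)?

step 1: stack=$ S  input=g g h f h $  — expand S -> g J
step 2: stack=$ J g  input=g g h f h $  — match g
step 3: stack=$ J  input=g h f h $  — expand J -> S f h
step 4: stack=$ h f S  input=g h f h $  — expand S -> g J
step 5: stack=$ h f J g  input=g h f h $  — match g
step 6: stack=$ h f J  input=h f h $  — expand J -> G G h
step 7: stack=$ h f h G G  input=h f h $  — expand G -> epsilon
step 8: stack=$ h f h G  input=h f h $  — expand G -> epsilon
step 9: stack=$ h f h  input=h f h $  — match h
step 10: stack=$ h f  input=f h $  — match f
step 11: stack=$ h  input=h $  — match h
Accept reached after 11 steps.

11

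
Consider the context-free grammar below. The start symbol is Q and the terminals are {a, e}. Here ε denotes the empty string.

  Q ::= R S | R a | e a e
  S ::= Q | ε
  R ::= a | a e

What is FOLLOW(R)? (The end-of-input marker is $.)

FIRST(R): from R::=a we get {a}; from R::=a e we get {a}. So FIRST(R) = {a}.
FIRST(Q): from Q::=R S we get {a}; from Q::=R a we get {a}; from Q::=e a e we get {e}. So FIRST(Q) = {a, e}.
FIRST(S): from S::=Q we get {a, e}; from S::=ε we get {ε}. So FIRST(S) = {ε, a, e}.
FOLLOW(Q) includes $ since Q is the start symbol.
FOLLOW(Q): in S::=Q, the suffix after Q is empty, so FOLLOW(Q) ⊇ FOLLOW(S) = {$}. Thus FOLLOW(Q) = {$}.
FOLLOW(S): in Q::=R S, the suffix after S is empty, so FOLLOW(S) ⊇ FOLLOW(Q) = {$}. Thus FOLLOW(S) = {$}.
FOLLOW(R): in Q::=R S, R is followed by S with FIRST {ε, a, e}; in Q::=R S, the suffix after R is nullable, so FOLLOW(R) ⊇ FOLLOW(Q) = {$}; in Q::=R a, R is followed by a with FIRST {a}. Thus FOLLOW(R) = {$, a, e}.

{$, a, e}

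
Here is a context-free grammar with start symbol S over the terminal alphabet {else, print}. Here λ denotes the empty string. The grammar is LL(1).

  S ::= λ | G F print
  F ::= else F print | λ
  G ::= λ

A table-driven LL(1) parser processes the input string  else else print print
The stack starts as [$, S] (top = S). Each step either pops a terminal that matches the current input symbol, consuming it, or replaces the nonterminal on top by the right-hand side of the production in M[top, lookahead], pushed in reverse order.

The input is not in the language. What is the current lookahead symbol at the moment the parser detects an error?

$

      Stack                       Input                    Action
   1  $ S                         else else print print $  expand S ::= G F print
   2  $ print F G                 else else print print $  expand G ::= λ
   3  $ print F                   else else print print $  expand F ::= else F print
   4  $ print print F else        else else print print $  match else
   5  $ print print F             else print print $       expand F ::= else F print
   6  $ print print print F else  else print print $       match else
   7  $ print print print F       print print $            expand F ::= λ
   8  $ print print print         print print $            match print
   9  $ print print               print $                  match print
  10  $ print                     $                        error: top is terminal print but lookahead is $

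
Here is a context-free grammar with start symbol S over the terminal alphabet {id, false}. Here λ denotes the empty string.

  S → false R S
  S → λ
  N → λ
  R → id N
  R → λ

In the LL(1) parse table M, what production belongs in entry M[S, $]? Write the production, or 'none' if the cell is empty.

FIRST(S): from S→false R S we get {false}; from S→λ we get {λ}. So FIRST(S) = {λ, false}.
FIRST(N): from N→λ we get {λ}. So FIRST(N) = {λ}.
FIRST(R): from R→id N we get {id}; from R→λ we get {λ}. So FIRST(R) = {λ, id}.
FOLLOW(S) includes $ since S is the start symbol.
FOLLOW(S): in S→false R S, the suffix after S is empty (adds nothing new). Thus FOLLOW(S) = {$}.
For S → false R S: FIRST(false R S) = {false}, so it goes in M[S, t] for t ∈ {false}.
For S → λ: FIRST(λ) = {λ}, so it goes in M[S, t] for t ∈ {}; since λ ∈ FIRST, also for every t ∈ FOLLOW(S) = {$}.

S → λ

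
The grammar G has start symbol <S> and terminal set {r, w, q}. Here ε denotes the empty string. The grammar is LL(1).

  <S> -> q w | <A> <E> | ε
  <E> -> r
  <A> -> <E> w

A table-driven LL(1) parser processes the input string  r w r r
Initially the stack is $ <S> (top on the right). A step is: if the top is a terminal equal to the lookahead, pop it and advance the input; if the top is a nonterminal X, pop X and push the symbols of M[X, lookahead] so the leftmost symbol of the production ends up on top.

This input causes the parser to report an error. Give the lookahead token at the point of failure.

r

step 1: stack=$ <S>  input=r w r r $  — expand <S> -> <A> <E>
step 2: stack=$ <E> <A>  input=r w r r $  — expand <A> -> <E> w
step 3: stack=$ <E> w <E>  input=r w r r $  — expand <E> -> r
step 4: stack=$ <E> w r  input=r w r r $  — match r
step 5: stack=$ <E> w  input=w r r $  — match w
step 6: stack=$ <E>  input=r r $  — expand <E> -> r
step 7: stack=$ r  input=r r $  — match r
step 8: stack=$  input=r $  — error: stack empty but input remains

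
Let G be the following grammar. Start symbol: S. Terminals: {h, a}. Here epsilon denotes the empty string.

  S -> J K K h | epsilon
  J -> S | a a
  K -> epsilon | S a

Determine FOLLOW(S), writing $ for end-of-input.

FIRST(S) = {epsilon, a, h}  (via J K K h)
FIRST(J) = {epsilon, a, h}  (via S)
FIRST(K) = {epsilon, a, h}  (via S a)
FOLLOW(S) includes $ since S is the start symbol.
FOLLOW(J): in S->J K K h, J is followed by K K h with FIRST {a, h}. Thus FOLLOW(J) = {a, h}.
FOLLOW(S): in J->S, the suffix after S is empty, so FOLLOW(S) ⊇ FOLLOW(J) = {a, h}; in K->S a, S is followed by a with FIRST {a}. Thus FOLLOW(S) = {$, a, h}.
FOLLOW(K): in S->J K K h (occurrence 1), K is followed by K h with FIRST {a, h}; in S->J K K h (occurrence 2), K is followed by h with FIRST {h}. Thus FOLLOW(K) = {a, h}.

{$, a, h}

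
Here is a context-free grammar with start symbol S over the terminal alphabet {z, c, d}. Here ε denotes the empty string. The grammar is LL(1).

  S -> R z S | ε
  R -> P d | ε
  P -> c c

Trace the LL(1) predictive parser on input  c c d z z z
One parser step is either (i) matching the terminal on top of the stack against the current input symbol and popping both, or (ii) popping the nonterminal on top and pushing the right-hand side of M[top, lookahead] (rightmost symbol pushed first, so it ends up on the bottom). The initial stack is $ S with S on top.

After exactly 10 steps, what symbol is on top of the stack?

S

      Stack        Input          Action
   1  $ S          c c d z z z $  expand S -> R z S
   2  $ S z R      c c d z z z $  expand R -> P d
   3  $ S z d P    c c d z z z $  expand P -> c c
   4  $ S z d c c  c c d z z z $  match c
   5  $ S z d c    c d z z z $    match c
   6  $ S z d      d z z z $      match d
   7  $ S z        z z z $        match z
   8  $ S          z z $          expand S -> R z S
   9  $ S z R      z z $          expand R -> ε
  10  $ S z        z z $          match z
Stack after step 10: $ S (top = S).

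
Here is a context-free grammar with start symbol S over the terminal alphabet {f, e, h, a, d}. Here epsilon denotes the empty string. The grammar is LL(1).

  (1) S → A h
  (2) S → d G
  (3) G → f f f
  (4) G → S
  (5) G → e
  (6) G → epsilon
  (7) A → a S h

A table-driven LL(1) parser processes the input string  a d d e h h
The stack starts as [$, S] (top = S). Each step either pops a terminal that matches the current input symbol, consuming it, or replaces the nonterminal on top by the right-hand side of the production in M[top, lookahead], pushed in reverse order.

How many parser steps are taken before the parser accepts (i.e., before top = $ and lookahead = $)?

12

      Stack      Input          Action
   1  $ S        a d d e h h $  expand S → A h
   2  $ h A      a d d e h h $  expand A → a S h
   3  $ h h S a  a d d e h h $  match a
   4  $ h h S    d d e h h $    expand S → d G
   5  $ h h G d  d d e h h $    match d
   6  $ h h G    d e h h $      expand G → S
   7  $ h h S    d e h h $      expand S → d G
   8  $ h h G d  d e h h $      match d
   9  $ h h G    e h h $        expand G → e
  10  $ h h e    e h h $        match e
  11  $ h h      h h $          match h
  12  $ h        h $            match h
Accept reached after 12 steps.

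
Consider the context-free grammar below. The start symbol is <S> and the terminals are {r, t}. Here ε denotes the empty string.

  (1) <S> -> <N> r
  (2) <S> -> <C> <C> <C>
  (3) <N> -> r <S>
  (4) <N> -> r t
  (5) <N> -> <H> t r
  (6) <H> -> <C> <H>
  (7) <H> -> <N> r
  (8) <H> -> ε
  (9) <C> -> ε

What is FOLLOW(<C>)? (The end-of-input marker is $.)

FIRST(<C>) = {ε}
FIRST(<S>) = {ε, r, t}  (via <N> r, <C> <C> <C>)
FIRST(<N>) = {r, t}  (via <H> t r)
FIRST(<H>) = {ε, r, t}  (via <C> <H>, <N> r)
FOLLOW(<S>) includes $ since <S> is the start symbol.
FOLLOW(<N>): in <S>-><N> r, <N> is followed by r with FIRST {r}; in <H>-><N> r, <N> is followed by r with FIRST {r}. Thus FOLLOW(<N>) = {r}.
FOLLOW(<S>): in <N>->r <S>, the suffix after <S> is empty, so FOLLOW(<S>) ⊇ FOLLOW(<N>) = {r}. Thus FOLLOW(<S>) = {$, r}.
FOLLOW(<H>): in <N>-><H> t r, <H> is followed by t r with FIRST {t}; in <H>-><C> <H>, the suffix after <H> is empty (adds nothing new). Thus FOLLOW(<H>) = {t}.
FOLLOW(<C>): in <S>-><C> <C> <C> (occurrence 1), <C> is followed by <C> <C> with FIRST {ε}; in <S>-><C> <C> <C> (occurrence 1), the suffix after <C> is nullable, so FOLLOW(<C>) ⊇ FOLLOW(<S>) = {$, r}; in <S>-><C> <C> <C> (occurrence 2), <C> is followed by <C> with FIRST {ε}; in <S>-><C> <C> <C> (occurrence 2), the suffix after <C> is nullable, so FOLLOW(<C>) ⊇ FOLLOW(<S>) = {$, r}; in <S>-><C> <C> <C> (occurrence 3), the suffix after <C> is empty, so FOLLOW(<C>) ⊇ FOLLOW(<S>) = {$, r}; in <H>-><C> <H>, <C> is followed by <H> with FIRST {ε, r, t}; in <H>-><C> <H>, the suffix after <C> is nullable, so FOLLOW(<C>) ⊇ FOLLOW(<H>) = {t}. Thus FOLLOW(<C>) = {$, r, t}.

{$, r, t}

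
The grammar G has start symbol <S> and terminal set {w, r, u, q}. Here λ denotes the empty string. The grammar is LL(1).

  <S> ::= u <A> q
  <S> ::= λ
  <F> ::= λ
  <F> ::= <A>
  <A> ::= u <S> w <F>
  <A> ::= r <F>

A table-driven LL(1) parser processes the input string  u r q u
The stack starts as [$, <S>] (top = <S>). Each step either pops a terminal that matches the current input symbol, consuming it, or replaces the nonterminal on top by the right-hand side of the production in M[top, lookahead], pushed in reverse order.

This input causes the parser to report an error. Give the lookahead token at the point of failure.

u

step 1: stack=$ <S>  input=u r q u $  — expand <S> ::= u <A> q
step 2: stack=$ q <A> u  input=u r q u $  — match u
step 3: stack=$ q <A>  input=r q u $  — expand <A> ::= r <F>
step 4: stack=$ q <F> r  input=r q u $  — match r
step 5: stack=$ q <F>  input=q u $  — expand <F> ::= λ
step 6: stack=$ q  input=q u $  — match q
step 7: stack=$  input=u $  — error: stack empty but input remains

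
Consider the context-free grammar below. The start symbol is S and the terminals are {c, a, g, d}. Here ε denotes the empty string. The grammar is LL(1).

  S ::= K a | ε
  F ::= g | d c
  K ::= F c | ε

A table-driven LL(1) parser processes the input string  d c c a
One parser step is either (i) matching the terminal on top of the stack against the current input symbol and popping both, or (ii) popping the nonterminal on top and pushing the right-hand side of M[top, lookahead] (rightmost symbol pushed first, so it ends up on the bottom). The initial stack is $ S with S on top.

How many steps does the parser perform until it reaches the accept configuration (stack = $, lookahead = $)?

     Stack      Input      Action
  1  $ S        d c c a $  expand S ::= K a
  2  $ a K      d c c a $  expand K ::= F c
  3  $ a c F    d c c a $  expand F ::= d c
  4  $ a c c d  d c c a $  match d
  5  $ a c c    c c a $    match c
  6  $ a c      c a $      match c
  7  $ a        a $        match a
Accept reached after 7 steps.

7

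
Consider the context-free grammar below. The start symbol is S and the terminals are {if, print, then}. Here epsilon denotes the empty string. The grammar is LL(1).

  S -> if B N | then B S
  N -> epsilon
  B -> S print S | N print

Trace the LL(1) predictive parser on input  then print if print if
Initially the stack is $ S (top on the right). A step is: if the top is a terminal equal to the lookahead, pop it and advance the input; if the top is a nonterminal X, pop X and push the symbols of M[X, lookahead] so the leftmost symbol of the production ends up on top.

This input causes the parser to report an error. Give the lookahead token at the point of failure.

      Stack        Input                     Action
   1  $ S          then print if print if $  expand S -> then B S
   2  $ S B then   then print if print if $  match then
   3  $ S B        print if print if $       expand B -> N print
   4  $ S print N  print if print if $       expand N -> epsilon
   5  $ S print    print if print if $       match print
   6  $ S          if print if $             expand S -> if B N
   7  $ N B if     if print if $             match if
   8  $ N B        print if $                expand B -> N print
   9  $ N print N  print if $                expand N -> epsilon
  10  $ N print    print if $                match print
  11  $ N          if $                      expand N -> epsilon
  12  $            if $                      error: stack empty but input remains

if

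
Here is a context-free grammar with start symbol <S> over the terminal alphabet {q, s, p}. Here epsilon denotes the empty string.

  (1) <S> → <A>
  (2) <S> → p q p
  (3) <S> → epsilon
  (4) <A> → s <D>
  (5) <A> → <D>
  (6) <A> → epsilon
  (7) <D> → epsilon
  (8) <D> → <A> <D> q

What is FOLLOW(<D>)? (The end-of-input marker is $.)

FIRST(<S>) = {epsilon, p, q, s}  (via <A>)
FIRST(<A>) = {epsilon, q, s}  (via <D>)
FIRST(<D>) = {epsilon, q, s}  (via <A> <D> q)
FOLLOW(<S>) includes $ since <S> is the start symbol.
FOLLOW(<S>): <S> appears on no right-hand side. Thus FOLLOW(<S>) = {$}.
FOLLOW(<A>): in <S>→<A>, the suffix after <A> is empty, so FOLLOW(<A>) ⊇ FOLLOW(<S>) = {$}; in <D>→<A> <D> q, <A> is followed by <D> q with FIRST {q, s}. Thus FOLLOW(<A>) = {$, q, s}.
FOLLOW(<D>): in <A>→s <D>, the suffix after <D> is empty, so FOLLOW(<D>) ⊇ FOLLOW(<A>) = {$, q, s}; in <A>→<D>, the suffix after <D> is empty, so FOLLOW(<D>) ⊇ FOLLOW(<A>) = {$, q, s}; in <D>→<A> <D> q, <D> is followed by q with FIRST {q}. Thus FOLLOW(<D>) = {$, q, s}.

{$, q, s}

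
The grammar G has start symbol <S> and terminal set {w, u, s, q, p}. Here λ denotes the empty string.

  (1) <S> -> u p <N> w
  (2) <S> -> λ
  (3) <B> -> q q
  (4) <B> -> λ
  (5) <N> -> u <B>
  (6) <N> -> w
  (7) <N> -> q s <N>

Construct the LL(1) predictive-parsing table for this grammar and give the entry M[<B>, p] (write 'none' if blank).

none

FIRST(<S>) = {λ, u}
FIRST(<B>) = {λ, q}
FIRST(<N>) = {q, u, w}
FOLLOW(<S>) includes $ since <S> is the start symbol.
FOLLOW(<N>): in <S>->u p <N> w, <N> is followed by w with FIRST {w}; in <N>->q s <N>, the suffix after <N> is empty (adds nothing new). Thus FOLLOW(<N>) = {w}.
FOLLOW(<B>): in <N>->u <B>, the suffix after <B> is empty, so FOLLOW(<B>) ⊇ FOLLOW(<N>) = {w}. Thus FOLLOW(<B>) = {w}.
For <B> -> q q: FIRST(q q) = {q}, so it goes in M[<B>, t] for t ∈ {q}.
For <B> -> λ: FIRST(λ) = {λ}, so it goes in M[<B>, t] for t ∈ {}; since λ ∈ FIRST, also for every t ∈ FOLLOW(<B>) = {w}.
None of these place a production in M[<B>, p].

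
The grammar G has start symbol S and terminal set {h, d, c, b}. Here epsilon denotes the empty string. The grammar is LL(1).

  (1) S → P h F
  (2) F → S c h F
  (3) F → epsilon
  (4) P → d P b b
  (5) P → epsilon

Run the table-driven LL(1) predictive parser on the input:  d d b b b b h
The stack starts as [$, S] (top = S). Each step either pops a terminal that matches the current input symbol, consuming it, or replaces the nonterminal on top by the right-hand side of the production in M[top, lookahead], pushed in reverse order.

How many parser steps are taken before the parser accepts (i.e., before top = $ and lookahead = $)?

12

step 1: stack=$ S  input=d d b b b b h $  — expand S → P h F
step 2: stack=$ F h P  input=d d b b b b h $  — expand P → d P b b
step 3: stack=$ F h b b P d  input=d d b b b b h $  — match d
step 4: stack=$ F h b b P  input=d b b b b h $  — expand P → d P b b
step 5: stack=$ F h b b b b P d  input=d b b b b h $  — match d
step 6: stack=$ F h b b b b P  input=b b b b h $  — expand P → epsilon
step 7: stack=$ F h b b b b  input=b b b b h $  — match b
step 8: stack=$ F h b b b  input=b b b h $  — match b
step 9: stack=$ F h b b  input=b b h $  — match b
step 10: stack=$ F h b  input=b h $  — match b
step 11: stack=$ F h  input=h $  — match h
step 12: stack=$ F  input=$  — expand F → epsilon
Accept reached after 12 steps.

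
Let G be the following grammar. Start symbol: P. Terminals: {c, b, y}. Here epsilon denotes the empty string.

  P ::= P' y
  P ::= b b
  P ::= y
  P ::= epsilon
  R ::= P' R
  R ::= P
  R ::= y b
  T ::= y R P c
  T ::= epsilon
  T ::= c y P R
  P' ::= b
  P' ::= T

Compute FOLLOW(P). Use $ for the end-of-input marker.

{$, b, c, y}

FIRST(T) = {epsilon, c, y}
FIRST(P') = {epsilon, b, c, y}  (via T)
FIRST(P) = {epsilon, b, c, y}  (via P' y)
FIRST(R) = {epsilon, b, c, y}  (via P' R, P)
FOLLOW(P) includes $ since P is the start symbol.
FOLLOW(P): in R::=P, the suffix after P is empty, so FOLLOW(P) ⊇ FOLLOW(R) = {b, c, y}; in T::=y R P c, P is followed by c with FIRST {c}; in T::=c y P R, P is followed by R with FIRST {epsilon, b, c, y}; in T::=c y P R, the suffix after P is nullable, so FOLLOW(P) ⊇ FOLLOW(T) = {b, c, y}. Thus FOLLOW(P) = {$, b, c, y}.
FOLLOW(R): in R::=P' R, the suffix after R is empty (adds nothing new); in T::=y R P c, R is followed by P c with FIRST {b, c, y}; in T::=c y P R, the suffix after R is empty, so FOLLOW(R) ⊇ FOLLOW(T) = {b, c, y}. Thus FOLLOW(R) = {b, c, y}.
FOLLOW(P'): in P::=P' y, P' is followed by y with FIRST {y}; in R::=P' R, P' is followed by R with FIRST {epsilon, b, c, y}; in R::=P' R, the suffix after P' is nullable, so FOLLOW(P') ⊇ FOLLOW(R) = {b, c, y}. Thus FOLLOW(P') = {b, c, y}.
FOLLOW(T): in P'::=T, the suffix after T is empty, so FOLLOW(T) ⊇ FOLLOW(P') = {b, c, y}. Thus FOLLOW(T) = {b, c, y}.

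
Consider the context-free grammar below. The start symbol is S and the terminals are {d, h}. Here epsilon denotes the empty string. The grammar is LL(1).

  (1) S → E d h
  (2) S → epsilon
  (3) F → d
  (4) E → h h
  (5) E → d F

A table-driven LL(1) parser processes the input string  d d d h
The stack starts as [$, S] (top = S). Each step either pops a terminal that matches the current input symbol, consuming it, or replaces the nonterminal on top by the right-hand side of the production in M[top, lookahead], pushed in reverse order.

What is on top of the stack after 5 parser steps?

step 1: stack=$ S  input=d d d h $  — expand S → E d h
step 2: stack=$ h d E  input=d d d h $  — expand E → d F
step 3: stack=$ h d F d  input=d d d h $  — match d
step 4: stack=$ h d F  input=d d h $  — expand F → d
step 5: stack=$ h d d  input=d d h $  — match d
Stack after step 5: $ h d (top = d).

d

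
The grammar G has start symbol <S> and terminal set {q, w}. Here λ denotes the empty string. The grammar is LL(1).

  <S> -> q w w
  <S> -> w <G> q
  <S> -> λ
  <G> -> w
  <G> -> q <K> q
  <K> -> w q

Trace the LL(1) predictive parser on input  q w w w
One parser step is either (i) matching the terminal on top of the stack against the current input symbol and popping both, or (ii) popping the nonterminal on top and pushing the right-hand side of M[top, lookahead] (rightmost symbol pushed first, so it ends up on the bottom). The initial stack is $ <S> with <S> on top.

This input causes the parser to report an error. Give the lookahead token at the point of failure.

w

step 1: stack=$ <S>  input=q w w w $  — expand <S> -> q w w
step 2: stack=$ w w q  input=q w w w $  — match q
step 3: stack=$ w w  input=w w w $  — match w
step 4: stack=$ w  input=w w $  — match w
step 5: stack=$  input=w $  — error: stack empty but input remains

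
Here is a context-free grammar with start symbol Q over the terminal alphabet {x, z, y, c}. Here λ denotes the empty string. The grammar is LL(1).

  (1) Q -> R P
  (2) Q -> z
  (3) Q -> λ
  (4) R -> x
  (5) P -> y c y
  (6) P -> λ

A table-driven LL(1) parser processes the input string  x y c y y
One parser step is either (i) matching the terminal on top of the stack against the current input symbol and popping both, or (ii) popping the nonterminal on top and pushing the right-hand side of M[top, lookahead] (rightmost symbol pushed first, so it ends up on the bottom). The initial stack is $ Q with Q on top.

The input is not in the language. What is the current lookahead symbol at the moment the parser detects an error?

step 1: stack=$ Q  input=x y c y y $  — expand Q -> R P
step 2: stack=$ P R  input=x y c y y $  — expand R -> x
step 3: stack=$ P x  input=x y c y y $  — match x
step 4: stack=$ P  input=y c y y $  — expand P -> y c y
step 5: stack=$ y c y  input=y c y y $  — match y
step 6: stack=$ y c  input=c y y $  — match c
step 7: stack=$ y  input=y y $  — match y
step 8: stack=$  input=y $  — error: stack empty but input remains

y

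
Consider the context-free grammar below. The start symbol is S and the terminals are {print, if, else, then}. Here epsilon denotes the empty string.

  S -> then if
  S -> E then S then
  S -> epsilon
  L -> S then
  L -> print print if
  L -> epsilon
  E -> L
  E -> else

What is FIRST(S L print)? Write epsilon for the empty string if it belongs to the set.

FIRST(S): from S->then if we get {then}; from S->E then S then we get {else, print, then}; from S->epsilon we get {epsilon}. So FIRST(S) = {epsilon, else, print, then}.
FIRST(L): from L->S then we get {else, print, then}; from L->print print if we get {print}; from L->epsilon we get {epsilon}. So FIRST(L) = {epsilon, else, print, then}.
FIRST(E): from E->L we get {epsilon, else, print, then}; from E->else we get {else}. So FIRST(E) = {epsilon, else, print, then}.
FIRST(S L print): take FIRST of each symbol in turn, carrying on past any symbol whose FIRST contains epsilon; result {else, print, then}.

{else, print, then}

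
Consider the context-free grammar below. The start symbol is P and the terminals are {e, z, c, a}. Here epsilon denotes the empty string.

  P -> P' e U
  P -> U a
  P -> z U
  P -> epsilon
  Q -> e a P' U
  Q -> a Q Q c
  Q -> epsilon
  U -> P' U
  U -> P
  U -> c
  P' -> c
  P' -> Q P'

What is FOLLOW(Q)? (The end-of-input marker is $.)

FIRST(Q): from Q->e a P' U we get {e}; from Q->a Q Q c we get {a}; from Q->epsilon we get {epsilon}. So FIRST(Q) = {epsilon, a, e}.
FIRST(P'): from P'->c we get {c}; from P'->Q P' we get {a, c, e}. So FIRST(P') = {a, c, e}.
FIRST(P): from P->P' e U we get {a, c, e}; from P->U a we get {a, c, e, z}; from P->z U we get {z}; from P->epsilon we get {epsilon}. So FIRST(P) = {epsilon, a, c, e, z}.
FIRST(U): from U->P' U we get {a, c, e}; from U->P we get {epsilon, a, c, e, z}; from U->c we get {c}. So FIRST(U) = {epsilon, a, c, e, z}.
FOLLOW(P) includes $ since P is the start symbol.
FOLLOW(Q): in Q->a Q Q c (occurrence 1), Q is followed by Q c with FIRST {a, c, e}; in Q->a Q Q c (occurrence 2), Q is followed by c with FIRST {c}; in P'->Q P', Q is followed by P' with FIRST {a, c, e}. Thus FOLLOW(Q) = {a, c, e}.
FOLLOW(P): in U->P, the suffix after P is empty, so FOLLOW(P) ⊇ FOLLOW(U) = {$, a, c, e}. Thus FOLLOW(P) = {$, a, c, e}.
FOLLOW(U): in P->P' e U, the suffix after U is empty, so FOLLOW(U) ⊇ FOLLOW(P) = {$, a, c, e}; in P->U a, U is followed by a with FIRST {a}; in P->z U, the suffix after U is empty, so FOLLOW(U) ⊇ FOLLOW(P) = {$, a, c, e}; in Q->e a P' U, the suffix after U is empty, so FOLLOW(U) ⊇ FOLLOW(Q) = {a, c, e}; in U->P' U, the suffix after U is empty (adds nothing new). Thus FOLLOW(U) = {$, a, c, e}.
FOLLOW(P'): in P->P' e U, P' is followed by e U with FIRST {e}; in Q->e a P' U, P' is followed by U with FIRST {epsilon, a, c, e, z}; in Q->e a P' U, the suffix after P' is nullable, so FOLLOW(P') ⊇ FOLLOW(Q) = {a, c, e}; in U->P' U, P' is followed by U with FIRST {epsilon, a, c, e, z}; in U->P' U, the suffix after P' is nullable, so FOLLOW(P') ⊇ FOLLOW(U) = {$, a, c, e}; in P'->Q P', the suffix after P' is empty (adds nothing new). Thus FOLLOW(P') = {$, a, c, e, z}.

{a, c, e}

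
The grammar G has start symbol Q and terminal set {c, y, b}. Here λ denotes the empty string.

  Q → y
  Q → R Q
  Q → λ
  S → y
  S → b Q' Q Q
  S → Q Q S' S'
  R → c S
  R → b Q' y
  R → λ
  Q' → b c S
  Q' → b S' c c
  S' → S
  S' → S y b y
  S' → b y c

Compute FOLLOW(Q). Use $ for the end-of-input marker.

FIRST(R) = {λ, b, c}
FIRST(Q') = {b}
FIRST(Q) = {λ, b, c, y}  (via R Q)
FIRST(S) = {b, c, y}  (via Q Q S' S')
FIRST(S') = {b, c, y}  (via S, S y b y)
FOLLOW(Q) includes $ since Q is the start symbol.
FOLLOW(Q): in Q→R Q, the suffix after Q is empty (adds nothing new); in S→b Q' Q Q (occurrence 1), Q is followed by Q with FIRST {λ, b, c, y}; in S→b Q' Q Q (occurrence 1), the suffix after Q is nullable, so FOLLOW(Q) ⊇ FOLLOW(S) = {$, b, c, y}; in S→b Q' Q Q (occurrence 2), the suffix after Q is empty, so FOLLOW(Q) ⊇ FOLLOW(S) = {$, b, c, y}; in S→Q Q S' S' (occurrence 1), Q is followed by Q S' S' with FIRST {b, c, y}; in S→Q Q S' S' (occurrence 2), Q is followed by S' S' with FIRST {b, c, y}. Thus FOLLOW(Q) = {$, b, c, y}.
FOLLOW(R): in Q→R Q, R is followed by Q with FIRST {λ, b, c, y}; in Q→R Q, the suffix after R is nullable, so FOLLOW(R) ⊇ FOLLOW(Q) = {$, b, c, y}. Thus FOLLOW(R) = {$, b, c, y}.
FOLLOW(S): in R→c S, the suffix after S is empty, so FOLLOW(S) ⊇ FOLLOW(R) = {$, b, c, y}; in Q'→b c S, the suffix after S is empty, so FOLLOW(S) ⊇ FOLLOW(Q') = {$, b, c, y}; in S'→S, the suffix after S is empty, so FOLLOW(S) ⊇ FOLLOW(S') = {$, b, c, y}; in S'→S y b y, S is followed by y b y with FIRST {y}. Thus FOLLOW(S) = {$, b, c, y}.
FOLLOW(Q'): in S→b Q' Q Q, Q' is followed by Q Q with FIRST {λ, b, c, y}; in S→b Q' Q Q, the suffix after Q' is nullable, so FOLLOW(Q') ⊇ FOLLOW(S) = {$, b, c, y}; in R→b Q' y, Q' is followed by y with FIRST {y}. Thus FOLLOW(Q') = {$, b, c, y}.
FOLLOW(S'): in S→Q Q S' S' (occurrence 1), S' is followed by S' with FIRST {b, c, y}; in S→Q Q S' S' (occurrence 2), the suffix after S' is empty, so FOLLOW(S') ⊇ FOLLOW(S) = {$, b, c, y}; in Q'→b S' c c, S' is followed by c c with FIRST {c}. Thus FOLLOW(S') = {$, b, c, y}.

{$, b, c, y}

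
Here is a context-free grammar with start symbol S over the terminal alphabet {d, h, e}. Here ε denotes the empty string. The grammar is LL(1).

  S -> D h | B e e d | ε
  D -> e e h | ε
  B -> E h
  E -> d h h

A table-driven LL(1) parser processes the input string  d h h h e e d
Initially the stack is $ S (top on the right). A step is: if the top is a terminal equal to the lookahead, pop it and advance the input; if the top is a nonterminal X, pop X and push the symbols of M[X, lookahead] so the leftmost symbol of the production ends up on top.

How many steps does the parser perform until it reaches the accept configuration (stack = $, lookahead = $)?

10

step 1: stack=$ S  input=d h h h e e d $  — expand S -> B e e d
step 2: stack=$ d e e B  input=d h h h e e d $  — expand B -> E h
step 3: stack=$ d e e h E  input=d h h h e e d $  — expand E -> d h h
step 4: stack=$ d e e h h h d  input=d h h h e e d $  — match d
step 5: stack=$ d e e h h h  input=h h h e e d $  — match h
step 6: stack=$ d e e h h  input=h h e e d $  — match h
step 7: stack=$ d e e h  input=h e e d $  — match h
step 8: stack=$ d e e  input=e e d $  — match e
step 9: stack=$ d e  input=e d $  — match e
step 10: stack=$ d  input=d $  — match d
Accept reached after 10 steps.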